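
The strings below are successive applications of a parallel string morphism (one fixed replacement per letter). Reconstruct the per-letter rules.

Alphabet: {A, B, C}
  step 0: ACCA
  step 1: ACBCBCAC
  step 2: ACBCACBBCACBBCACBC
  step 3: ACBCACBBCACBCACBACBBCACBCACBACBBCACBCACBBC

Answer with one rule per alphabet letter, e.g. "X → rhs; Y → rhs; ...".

A->AC, B->ACB, C->BC

  step 2 ⇒ step 3: ACBCACBBCACBBCACBC ⇒ AC·BC·ACB·BC·AC·BC·ACB·ACB·BC·AC·BC·ACB·ACB·BC·AC·BC·ACB·BC
    A ↦ AC
    B ↦ ACB
    C ↦ BC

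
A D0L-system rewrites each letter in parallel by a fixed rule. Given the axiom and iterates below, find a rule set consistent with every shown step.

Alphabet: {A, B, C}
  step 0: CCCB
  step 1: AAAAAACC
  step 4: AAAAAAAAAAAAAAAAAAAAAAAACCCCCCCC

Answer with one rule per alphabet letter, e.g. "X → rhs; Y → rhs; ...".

A->B, B->CC, C->AA

  step 0 ⇒ step 1: CCCB ⇒ AA·AA·AA·CC
    B ↦ CC
    C ↦ AA
    A ↦ B  (constrained at step 1)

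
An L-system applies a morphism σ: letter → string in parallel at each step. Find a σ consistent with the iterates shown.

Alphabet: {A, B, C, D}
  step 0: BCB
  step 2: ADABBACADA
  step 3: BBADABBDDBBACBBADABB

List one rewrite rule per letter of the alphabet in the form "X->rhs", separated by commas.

  step 2 ⇒ step 3: ADABBACADA ⇒ BB·ADA·BB·D·D·BB·AC·BB·ADA·BB
    A ↦ BB
    B ↦ D
    C ↦ AC
    D ↦ ADA

A->BB, B->D, C->AC, D->ADA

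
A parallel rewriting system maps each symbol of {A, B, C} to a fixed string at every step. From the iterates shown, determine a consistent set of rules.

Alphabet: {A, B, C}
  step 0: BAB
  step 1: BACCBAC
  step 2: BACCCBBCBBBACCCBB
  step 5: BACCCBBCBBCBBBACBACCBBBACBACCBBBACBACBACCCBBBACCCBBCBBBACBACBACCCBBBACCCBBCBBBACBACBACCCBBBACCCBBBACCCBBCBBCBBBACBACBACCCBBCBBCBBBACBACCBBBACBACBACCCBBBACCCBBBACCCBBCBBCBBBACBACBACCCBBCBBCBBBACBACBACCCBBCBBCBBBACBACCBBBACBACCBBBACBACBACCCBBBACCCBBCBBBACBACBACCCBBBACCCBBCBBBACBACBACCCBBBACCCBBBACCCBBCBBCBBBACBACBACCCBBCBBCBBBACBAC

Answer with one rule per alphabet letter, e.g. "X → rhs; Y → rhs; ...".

A->C, B->BAC, C->CBB

  step 1 ⇒ step 2: BACCBAC ⇒ BAC·C·CBB·CBB·BAC·C·CBB
    A ↦ C
    B ↦ BAC
    C ↦ CBB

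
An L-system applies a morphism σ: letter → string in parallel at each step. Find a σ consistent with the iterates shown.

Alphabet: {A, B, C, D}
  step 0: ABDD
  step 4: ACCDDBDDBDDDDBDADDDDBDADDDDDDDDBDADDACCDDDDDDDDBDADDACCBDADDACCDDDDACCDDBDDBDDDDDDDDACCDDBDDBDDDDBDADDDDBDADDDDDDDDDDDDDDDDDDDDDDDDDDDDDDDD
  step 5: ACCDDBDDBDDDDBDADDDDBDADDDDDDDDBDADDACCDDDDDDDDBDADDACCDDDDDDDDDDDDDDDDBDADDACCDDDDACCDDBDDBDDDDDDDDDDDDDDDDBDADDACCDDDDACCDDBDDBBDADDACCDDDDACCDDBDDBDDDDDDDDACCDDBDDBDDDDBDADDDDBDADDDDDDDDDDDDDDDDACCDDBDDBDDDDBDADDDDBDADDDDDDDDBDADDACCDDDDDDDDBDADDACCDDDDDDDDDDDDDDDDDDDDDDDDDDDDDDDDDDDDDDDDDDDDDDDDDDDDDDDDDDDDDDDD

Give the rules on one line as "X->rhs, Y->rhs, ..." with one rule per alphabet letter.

A->ACC, B->BDA, C->DDB, D->DD

  step 4 ⇒ step 5: ACCDDBDDBDDDDBDADDDDBDADDDDDDDDBDADDACCDDDDDDDDBDADDACCBDADDACCDDDDACCDDBDDBDDDDDDDDACCDDBDDBDDDDBDADDDDBDADDDDDDDDDDDDDDDDDDDDDDDDDDDDDDDD ⇒ ACC·DDB·DDB·DD·DD·BDA·DD·DD·BDA·DD·DD·DD·DD·BDA·DD·ACC·DD·DD·DD·DD·BDA·DD·ACC·DD·DD·DD·DD·DD·DD·DD·DD·BDA·DD·ACC·DD·DD·ACC·DDB·DDB·DD·DD·DD·DD·DD·DD·DD·DD·BDA·DD·ACC·DD·DD·ACC·DDB·DDB·BDA·DD·ACC·DD·DD·ACC·DDB·DDB·DD·DD·DD·DD·ACC·DDB·DDB·DD·DD·BDA·DD·DD·BDA·DD·DD·DD·DD·DD·DD·DD·DD·ACC·DDB·DDB·DD·DD·BDA·DD·DD·BDA·DD·DD·DD·DD·BDA·DD·ACC·DD·DD·DD·DD·BDA·DD·ACC·DD·DD·DD·DD·DD·DD·DD·DD·DD·DD·DD·DD·DD·DD·DD·DD·DD·DD·DD·DD·DD·DD·DD·DD·DD·DD·DD·DD·DD·DD·DD·DD
    A ↦ ACC
    B ↦ BDA
    C ↦ DDB
    D ↦ DD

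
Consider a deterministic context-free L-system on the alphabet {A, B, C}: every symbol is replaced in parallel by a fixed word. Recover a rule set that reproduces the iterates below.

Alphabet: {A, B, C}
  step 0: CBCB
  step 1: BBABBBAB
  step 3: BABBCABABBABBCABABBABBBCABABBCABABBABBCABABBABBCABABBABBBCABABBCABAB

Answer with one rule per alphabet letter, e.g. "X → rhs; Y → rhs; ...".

A->BCA, B->BAB, C->B

  step 0 ⇒ step 1: CBCB ⇒ B·BAB·B·BAB
    B ↦ BAB
    C ↦ B
    A ↦ BCA  (constrained at step 1)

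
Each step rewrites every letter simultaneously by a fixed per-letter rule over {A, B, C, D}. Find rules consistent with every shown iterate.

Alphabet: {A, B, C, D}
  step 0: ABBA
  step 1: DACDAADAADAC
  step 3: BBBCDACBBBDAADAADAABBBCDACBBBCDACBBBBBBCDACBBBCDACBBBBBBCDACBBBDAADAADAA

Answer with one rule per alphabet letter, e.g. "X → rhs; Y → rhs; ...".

  step 0 ⇒ step 1: ABBA ⇒ DAC·DAA·DAA·DAC
    A ↦ DAC
    B ↦ DAA
    C ↦ BBB  (constrained at step 1)
    D ↦ C  (constrained at step 1)

A->DAC, B->DAA, C->BBB, D->C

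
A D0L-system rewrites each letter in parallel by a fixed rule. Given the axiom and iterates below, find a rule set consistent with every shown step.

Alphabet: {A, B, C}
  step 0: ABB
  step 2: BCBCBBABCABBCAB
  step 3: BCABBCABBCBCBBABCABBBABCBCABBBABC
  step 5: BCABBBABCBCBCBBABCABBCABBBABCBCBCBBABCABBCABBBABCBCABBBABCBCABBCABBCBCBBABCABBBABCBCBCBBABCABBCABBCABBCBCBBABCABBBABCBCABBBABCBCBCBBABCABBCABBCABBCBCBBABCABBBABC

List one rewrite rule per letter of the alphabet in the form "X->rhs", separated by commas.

  step 2 ⇒ step 3: BCBCBBABCABBCAB ⇒ BC·AB·BC·AB·BC·BC·BBA·BC·AB·BBA·BC·BC·AB·BBA·BC
    A ↦ BBA
    B ↦ BC
    C ↦ AB

A->BBA, B->BC, C->AB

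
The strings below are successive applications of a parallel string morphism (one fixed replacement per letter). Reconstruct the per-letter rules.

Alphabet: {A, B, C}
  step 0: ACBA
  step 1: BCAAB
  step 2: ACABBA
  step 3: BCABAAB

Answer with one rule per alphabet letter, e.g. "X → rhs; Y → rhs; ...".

  step 2 ⇒ step 3: ACABBA ⇒ B·CA·B·A·A·B
    A ↦ B
    B ↦ A
    C ↦ CA

A->B, B->A, C->CA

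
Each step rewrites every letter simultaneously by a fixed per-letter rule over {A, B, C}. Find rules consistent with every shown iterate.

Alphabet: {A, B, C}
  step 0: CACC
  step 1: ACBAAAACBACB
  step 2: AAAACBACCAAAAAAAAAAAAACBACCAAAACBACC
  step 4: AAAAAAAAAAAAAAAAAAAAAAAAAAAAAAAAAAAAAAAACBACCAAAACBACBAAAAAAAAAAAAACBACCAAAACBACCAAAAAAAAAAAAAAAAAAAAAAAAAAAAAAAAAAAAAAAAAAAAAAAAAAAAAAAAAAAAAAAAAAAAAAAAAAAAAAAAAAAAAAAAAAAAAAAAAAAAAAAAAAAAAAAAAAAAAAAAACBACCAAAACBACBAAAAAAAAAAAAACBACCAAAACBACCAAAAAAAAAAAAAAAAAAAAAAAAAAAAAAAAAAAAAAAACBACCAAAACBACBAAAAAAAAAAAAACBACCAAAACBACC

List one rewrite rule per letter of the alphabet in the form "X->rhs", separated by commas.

  step 1 ⇒ step 2: ACBAAAACBACB ⇒ AAA·ACB·ACC·AAA·AAA·AAA·AAA·ACB·ACC·AAA·ACB·ACC
    A ↦ AAA
    B ↦ ACC
    C ↦ ACB

A->AAA, B->ACC, C->ACB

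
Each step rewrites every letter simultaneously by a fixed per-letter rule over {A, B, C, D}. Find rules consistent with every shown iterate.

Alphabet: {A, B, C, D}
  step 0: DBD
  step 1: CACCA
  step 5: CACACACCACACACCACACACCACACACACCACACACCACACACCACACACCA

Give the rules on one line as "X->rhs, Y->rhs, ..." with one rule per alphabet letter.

  step 0 ⇒ step 1: DBD ⇒ CA·C·CA
    B ↦ C
    D ↦ CA
    A ↦ DDB  (constrained at step 1)
    C ↦ D  (constrained at step 1)

A->DDB, B->C, C->D, D->CA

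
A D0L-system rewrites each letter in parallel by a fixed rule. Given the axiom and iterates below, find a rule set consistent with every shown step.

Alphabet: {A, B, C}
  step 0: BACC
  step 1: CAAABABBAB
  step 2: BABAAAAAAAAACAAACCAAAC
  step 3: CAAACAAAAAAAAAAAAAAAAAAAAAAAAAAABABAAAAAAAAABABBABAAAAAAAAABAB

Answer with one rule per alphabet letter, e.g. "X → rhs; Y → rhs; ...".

A->AAA, B->C, C->BAB

  step 2 ⇒ step 3: BABAAAAAAAAACAAACCAAAC ⇒ C·AAA·C·AAA·AAA·AAA·AAA·AAA·AAA·AAA·AAA·AAA·BAB·AAA·AAA·AAA·BAB·BAB·AAA·AAA·AAA·BAB
    A ↦ AAA
    B ↦ C
    C ↦ BAB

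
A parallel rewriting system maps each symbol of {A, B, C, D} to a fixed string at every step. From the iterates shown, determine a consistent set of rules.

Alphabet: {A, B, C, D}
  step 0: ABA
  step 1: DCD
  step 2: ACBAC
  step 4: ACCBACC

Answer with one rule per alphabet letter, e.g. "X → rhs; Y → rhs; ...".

  step 1 ⇒ step 2: DCD ⇒ AC·B·AC
    C ↦ B
    D ↦ AC
  step 0 ⇒ step 1: ABA ⇒ D·C·D
    A ↦ D
  step 0 ⇒ step 1: ABA ⇒ D·C·D
    B ↦ C

A->D, B->C, C->B, D->AC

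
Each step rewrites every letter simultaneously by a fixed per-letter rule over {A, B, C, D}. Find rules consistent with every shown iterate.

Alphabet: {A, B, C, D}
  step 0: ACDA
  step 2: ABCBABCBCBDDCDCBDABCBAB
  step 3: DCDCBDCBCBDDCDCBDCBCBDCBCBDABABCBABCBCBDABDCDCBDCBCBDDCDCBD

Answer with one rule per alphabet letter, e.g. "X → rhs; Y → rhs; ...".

  step 2 ⇒ step 3: ABCBABCBCBDDCDCBDABCBAB ⇒ DCD·CBD·CB·CBD·DCD·CBD·CB·CBD·CB·CBD·AB·AB·CB·AB·CB·CBD·AB·DCD·CBD·CB·CBD·DCD·CBD
    A ↦ DCD
    B ↦ CBD
    C ↦ CB
    D ↦ AB

A->DCD, B->CBD, C->CB, D->AB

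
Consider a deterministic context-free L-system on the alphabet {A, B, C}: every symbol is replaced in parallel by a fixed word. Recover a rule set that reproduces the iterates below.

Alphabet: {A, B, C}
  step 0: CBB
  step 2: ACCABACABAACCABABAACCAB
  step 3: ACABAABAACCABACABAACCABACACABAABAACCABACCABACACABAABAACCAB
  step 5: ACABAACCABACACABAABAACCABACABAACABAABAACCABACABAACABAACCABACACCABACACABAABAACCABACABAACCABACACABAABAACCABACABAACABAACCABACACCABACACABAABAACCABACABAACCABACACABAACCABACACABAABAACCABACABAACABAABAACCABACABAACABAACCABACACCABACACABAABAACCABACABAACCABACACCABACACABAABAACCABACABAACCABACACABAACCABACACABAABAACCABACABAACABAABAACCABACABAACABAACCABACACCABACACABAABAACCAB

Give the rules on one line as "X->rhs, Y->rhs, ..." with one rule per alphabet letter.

A->AC, B->CAB, C->ABA

  step 2 ⇒ step 3: ACCABACABAACCABABAACCAB ⇒ AC·ABA·ABA·AC·CAB·AC·ABA·AC·CAB·AC·AC·ABA·ABA·AC·CAB·AC·CAB·AC·AC·ABA·ABA·AC·CAB
    A ↦ AC
    B ↦ CAB
    C ↦ ABA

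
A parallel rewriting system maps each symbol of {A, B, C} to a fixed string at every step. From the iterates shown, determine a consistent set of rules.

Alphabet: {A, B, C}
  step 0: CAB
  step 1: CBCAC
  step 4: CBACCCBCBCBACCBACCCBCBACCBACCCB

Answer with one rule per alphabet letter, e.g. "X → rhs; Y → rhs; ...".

  step 0 ⇒ step 1: CAB ⇒ CB·C·AC
    A ↦ C
    B ↦ AC
    C ↦ CB

A->C, B->AC, C->CB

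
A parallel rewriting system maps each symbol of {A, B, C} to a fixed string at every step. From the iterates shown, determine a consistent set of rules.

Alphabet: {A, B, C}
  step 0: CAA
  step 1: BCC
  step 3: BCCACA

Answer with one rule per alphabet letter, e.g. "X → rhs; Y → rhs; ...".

  step 0 ⇒ step 1: CAA ⇒ B·C·C
    A ↦ C
    C ↦ B
    B ↦ CA  (constrained at step 1)

A->C, B->CA, C->B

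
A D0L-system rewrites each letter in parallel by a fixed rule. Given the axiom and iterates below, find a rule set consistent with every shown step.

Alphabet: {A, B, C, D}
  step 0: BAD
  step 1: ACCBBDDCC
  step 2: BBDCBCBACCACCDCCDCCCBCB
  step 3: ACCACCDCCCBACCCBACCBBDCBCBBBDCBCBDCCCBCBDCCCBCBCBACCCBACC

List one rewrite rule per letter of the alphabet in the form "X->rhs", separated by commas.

  step 2 ⇒ step 3: BBDCBCBACCACCDCCDCCCBCB ⇒ ACC·ACC·DCC·CB·ACC·CB·ACC·BBD·CB·CB·BBD·CB·CB·DCC·CB·CB·DCC·CB·CB·CB·ACC·CB·ACC
    A ↦ BBD
    B ↦ ACC
    C ↦ CB
    D ↦ DCC

A->BBD, B->ACC, C->CB, D->DCC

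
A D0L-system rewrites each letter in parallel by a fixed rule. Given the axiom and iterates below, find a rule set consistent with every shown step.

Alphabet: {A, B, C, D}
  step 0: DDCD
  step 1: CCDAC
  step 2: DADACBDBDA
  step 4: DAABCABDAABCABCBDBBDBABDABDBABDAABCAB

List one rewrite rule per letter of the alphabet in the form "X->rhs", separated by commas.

A->BDB, B->AB, C->DA, D->C

  step 1 ⇒ step 2: CCDAC ⇒ DA·DA·C·BDB·DA
    A ↦ BDB
    C ↦ DA
    D ↦ C
    B ↦ AB  (constrained at step 2)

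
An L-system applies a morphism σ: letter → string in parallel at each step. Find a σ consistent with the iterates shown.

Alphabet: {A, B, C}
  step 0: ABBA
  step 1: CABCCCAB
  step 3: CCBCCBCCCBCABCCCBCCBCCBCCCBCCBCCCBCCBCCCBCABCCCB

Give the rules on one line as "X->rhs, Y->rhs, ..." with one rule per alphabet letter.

A->CAB, B->C, C->CCB

  step 0 ⇒ step 1: ABBA ⇒ CAB·C·C·CAB
    A ↦ CAB
    B ↦ C
    C ↦ CCB  (constrained at step 1)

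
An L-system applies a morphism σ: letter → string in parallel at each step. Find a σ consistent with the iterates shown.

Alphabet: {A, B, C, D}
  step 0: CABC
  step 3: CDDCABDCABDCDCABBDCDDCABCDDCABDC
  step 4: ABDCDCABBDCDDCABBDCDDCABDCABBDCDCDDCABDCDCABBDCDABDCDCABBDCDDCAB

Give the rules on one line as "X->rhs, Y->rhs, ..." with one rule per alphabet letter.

A->BD, B->CD, C->AB, D->DC

  step 3 ⇒ step 4: CDDCABDCABDCDCABBDCDDCABCDDCABDC ⇒ AB·DC·DC·AB·BD·CD·DC·AB·BD·CD·DC·AB·DC·AB·BD·CD·CD·DC·AB·DC·DC·AB·BD·CD·AB·DC·DC·AB·BD·CD·DC·AB
    A ↦ BD
    B ↦ CD
    C ↦ AB
    D ↦ DC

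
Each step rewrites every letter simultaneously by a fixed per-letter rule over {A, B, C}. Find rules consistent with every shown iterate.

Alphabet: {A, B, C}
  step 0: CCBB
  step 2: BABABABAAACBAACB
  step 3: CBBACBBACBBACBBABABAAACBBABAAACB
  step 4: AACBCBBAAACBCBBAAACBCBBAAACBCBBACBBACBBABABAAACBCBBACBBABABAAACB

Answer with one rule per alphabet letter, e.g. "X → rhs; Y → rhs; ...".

  step 3 ⇒ step 4: CBBACBBACBBACBBABABAAACBBABAAACB ⇒ AA·CB·CB·BA·AA·CB·CB·BA·AA·CB·CB·BA·AA·CB·CB·BA·CB·BA·CB·BA·BA·BA·AA·CB·CB·BA·CB·BA·BA·BA·AA·CB
    A ↦ BA
    B ↦ CB
    C ↦ AA

A->BA, B->CB, C->AA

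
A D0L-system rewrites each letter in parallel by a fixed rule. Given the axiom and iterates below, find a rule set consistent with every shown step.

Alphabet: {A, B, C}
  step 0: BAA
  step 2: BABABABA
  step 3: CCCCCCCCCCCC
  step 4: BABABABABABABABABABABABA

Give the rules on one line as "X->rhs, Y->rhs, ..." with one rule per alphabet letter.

  step 3 ⇒ step 4: CCCCCCCCCCCC ⇒ BA·BA·BA·BA·BA·BA·BA·BA·BA·BA·BA·BA
    C ↦ BA
  step 2 ⇒ step 3: BABABABA ⇒ CC·C·CC·C·CC·C·CC·C
    A ↦ C
  step 2 ⇒ step 3: BABABABA ⇒ CC·C·CC·C·CC·C·CC·C
    B ↦ CC

A->C, B->CC, C->BA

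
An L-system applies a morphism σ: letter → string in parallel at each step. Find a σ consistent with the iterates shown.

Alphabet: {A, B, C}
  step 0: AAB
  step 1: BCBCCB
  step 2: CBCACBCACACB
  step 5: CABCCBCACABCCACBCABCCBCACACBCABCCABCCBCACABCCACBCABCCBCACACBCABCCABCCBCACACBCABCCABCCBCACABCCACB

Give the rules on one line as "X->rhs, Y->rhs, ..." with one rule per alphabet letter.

A->BC, B->CB, C->CA

  step 1 ⇒ step 2: BCBCCB ⇒ CB·CA·CB·CA·CA·CB
    B ↦ CB
    C ↦ CA
  step 0 ⇒ step 1: AAB ⇒ BC·BC·CB
    A ↦ BC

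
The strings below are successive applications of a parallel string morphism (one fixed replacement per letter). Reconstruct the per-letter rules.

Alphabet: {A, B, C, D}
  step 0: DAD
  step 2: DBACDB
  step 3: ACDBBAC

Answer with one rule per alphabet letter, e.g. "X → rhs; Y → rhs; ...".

A->DB, B->C, C->B, D->A

  step 2 ⇒ step 3: DBACDB ⇒ A·C·DB·B·A·C
    A ↦ DB
    B ↦ C
    C ↦ B
    D ↦ A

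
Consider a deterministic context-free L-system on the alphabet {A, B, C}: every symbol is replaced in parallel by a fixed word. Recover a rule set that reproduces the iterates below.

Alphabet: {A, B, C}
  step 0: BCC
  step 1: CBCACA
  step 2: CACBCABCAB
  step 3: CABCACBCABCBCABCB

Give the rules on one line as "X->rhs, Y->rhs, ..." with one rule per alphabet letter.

  step 2 ⇒ step 3: CACBCABCAB ⇒ CA·B·CA·CB·CA·B·CB·CA·B·CB
    A ↦ B
    B ↦ CB
    C ↦ CA

A->B, B->CB, C->CA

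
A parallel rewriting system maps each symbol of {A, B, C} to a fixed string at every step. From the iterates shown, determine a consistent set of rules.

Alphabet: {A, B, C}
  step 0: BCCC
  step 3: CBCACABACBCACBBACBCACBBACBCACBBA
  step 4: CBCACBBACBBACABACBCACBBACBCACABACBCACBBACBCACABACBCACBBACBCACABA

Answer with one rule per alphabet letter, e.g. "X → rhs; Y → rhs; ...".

  step 3 ⇒ step 4: CBCACABACBCACBBACBCACBBACBCACBBA ⇒ CB·CA·CB·BA·CB·BA·CA·BA·CB·CA·CB·BA·CB·CA·CA·BA·CB·CA·CB·BA·CB·CA·CA·BA·CB·CA·CB·BA·CB·CA·CA·BA
    A ↦ BA
    B ↦ CA
    C ↦ CB

A->BA, B->CA, C->CB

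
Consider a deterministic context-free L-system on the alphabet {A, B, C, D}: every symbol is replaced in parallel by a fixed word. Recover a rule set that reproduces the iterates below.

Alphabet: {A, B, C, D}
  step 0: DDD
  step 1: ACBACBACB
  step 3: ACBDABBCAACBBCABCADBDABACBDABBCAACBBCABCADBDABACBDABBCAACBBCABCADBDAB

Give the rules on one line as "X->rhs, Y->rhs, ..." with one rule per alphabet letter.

  step 0 ⇒ step 1: DDD ⇒ ACB·ACB·ACB
    D ↦ ACB
    A ↦ DAB  (constrained at step 1)
    B ↦ BCA  (constrained at step 1)
    C ↦ DB  (constrained at step 1)

A->DAB, B->BCA, C->DB, D->ACB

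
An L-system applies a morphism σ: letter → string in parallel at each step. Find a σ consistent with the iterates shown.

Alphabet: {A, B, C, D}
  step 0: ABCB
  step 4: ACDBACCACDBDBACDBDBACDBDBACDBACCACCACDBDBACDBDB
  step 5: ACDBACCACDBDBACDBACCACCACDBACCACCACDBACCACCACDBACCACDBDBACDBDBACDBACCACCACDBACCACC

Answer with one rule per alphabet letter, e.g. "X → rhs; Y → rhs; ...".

A->AC, B->CC, C->DB, D->A

  step 4 ⇒ step 5: ACDBACCACDBDBACDBDBACDBDBACDBACCACCACDBDBACDBDB ⇒ AC·DB·A·CC·AC·DB·DB·AC·DB·A·CC·A·CC·AC·DB·A·CC·A·CC·AC·DB·A·CC·A·CC·AC·DB·A·CC·AC·DB·DB·AC·DB·DB·AC·DB·A·CC·A·CC·AC·DB·A·CC·A·CC
    A ↦ AC
    B ↦ CC
    C ↦ DB
    D ↦ A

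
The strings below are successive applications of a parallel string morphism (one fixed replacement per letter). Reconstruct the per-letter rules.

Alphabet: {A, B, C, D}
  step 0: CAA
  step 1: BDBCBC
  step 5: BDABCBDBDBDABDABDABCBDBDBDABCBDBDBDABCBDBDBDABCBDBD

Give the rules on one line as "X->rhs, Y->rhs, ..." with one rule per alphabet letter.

A->BC, B->BD, C->BD, D->A

  step 0 ⇒ step 1: CAA ⇒ BD·BC·BC
    A ↦ BC
    C ↦ BD
    B ↦ BD  (constrained at step 1)
    D ↦ A  (constrained at step 1)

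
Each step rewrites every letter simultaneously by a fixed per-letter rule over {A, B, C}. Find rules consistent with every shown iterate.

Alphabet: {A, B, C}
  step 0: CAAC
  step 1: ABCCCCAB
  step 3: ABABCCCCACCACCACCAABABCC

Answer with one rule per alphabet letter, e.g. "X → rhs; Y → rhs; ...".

A->CC, B->A, C->AB

  step 0 ⇒ step 1: CAAC ⇒ AB·CC·CC·AB
    A ↦ CC
    C ↦ AB
    B ↦ A  (constrained at step 1)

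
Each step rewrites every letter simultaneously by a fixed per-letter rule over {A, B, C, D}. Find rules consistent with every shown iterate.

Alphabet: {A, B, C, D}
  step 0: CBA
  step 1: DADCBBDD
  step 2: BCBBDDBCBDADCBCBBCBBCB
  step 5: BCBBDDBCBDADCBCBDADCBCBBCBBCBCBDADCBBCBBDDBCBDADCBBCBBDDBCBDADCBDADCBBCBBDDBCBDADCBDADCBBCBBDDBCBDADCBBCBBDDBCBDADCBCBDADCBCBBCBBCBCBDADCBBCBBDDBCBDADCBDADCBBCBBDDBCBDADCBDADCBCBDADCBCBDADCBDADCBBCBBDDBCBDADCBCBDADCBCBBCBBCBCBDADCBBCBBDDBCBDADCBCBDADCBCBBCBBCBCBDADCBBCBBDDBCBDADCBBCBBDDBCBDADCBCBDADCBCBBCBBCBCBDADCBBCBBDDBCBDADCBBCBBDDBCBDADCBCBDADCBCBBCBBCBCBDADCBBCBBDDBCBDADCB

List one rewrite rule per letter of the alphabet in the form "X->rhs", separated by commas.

A->BDD, B->CB, C->DAD, D->BCB

  step 1 ⇒ step 2: DADCBBDD ⇒ BCB·BDD·BCB·DAD·CB·CB·BCB·BCB
    A ↦ BDD
    B ↦ CB
    C ↦ DAD
    D ↦ BCB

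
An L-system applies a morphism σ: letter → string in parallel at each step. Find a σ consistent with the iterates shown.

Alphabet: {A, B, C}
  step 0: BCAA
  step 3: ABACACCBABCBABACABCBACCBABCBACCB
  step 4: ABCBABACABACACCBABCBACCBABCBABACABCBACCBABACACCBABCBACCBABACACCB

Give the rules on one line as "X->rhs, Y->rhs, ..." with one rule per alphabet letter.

  step 3 ⇒ step 4: ABACACCBABCBABACABCBACCBABCBACCB ⇒ AB·CB·AB·AC·AB·AC·AC·CB·AB·CB·AC·CB·AB·CB·AB·AC·AB·CB·AC·CB·AB·AC·AC·CB·AB·CB·AC·CB·AB·AC·AC·CB
    A ↦ AB
    B ↦ CB
    C ↦ AC

A->AB, B->CB, C->AC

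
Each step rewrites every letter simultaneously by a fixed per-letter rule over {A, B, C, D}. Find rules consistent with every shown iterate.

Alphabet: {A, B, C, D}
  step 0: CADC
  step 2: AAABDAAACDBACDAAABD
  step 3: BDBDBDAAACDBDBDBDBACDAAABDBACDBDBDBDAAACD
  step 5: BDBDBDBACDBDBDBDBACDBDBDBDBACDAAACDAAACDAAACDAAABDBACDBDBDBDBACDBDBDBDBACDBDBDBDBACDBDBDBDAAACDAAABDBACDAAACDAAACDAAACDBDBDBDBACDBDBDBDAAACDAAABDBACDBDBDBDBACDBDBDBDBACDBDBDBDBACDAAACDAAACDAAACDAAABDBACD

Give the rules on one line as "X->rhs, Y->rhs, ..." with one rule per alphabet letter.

A->BD, B->AAA, C->BA, D->CD

  step 2 ⇒ step 3: AAABDAAACDBACDAAABD ⇒ BD·BD·BD·AAA·CD·BD·BD·BD·BA·CD·AAA·BD·BA·CD·BD·BD·BD·AAA·CD
    A ↦ BD
    B ↦ AAA
    C ↦ BA
    D ↦ CD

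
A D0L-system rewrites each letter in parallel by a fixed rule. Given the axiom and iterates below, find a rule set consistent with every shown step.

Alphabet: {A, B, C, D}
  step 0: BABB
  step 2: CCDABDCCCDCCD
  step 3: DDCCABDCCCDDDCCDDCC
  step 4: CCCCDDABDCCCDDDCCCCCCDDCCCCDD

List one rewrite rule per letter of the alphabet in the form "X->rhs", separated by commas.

A->AB, B->DC, C->D, D->CC

  step 3 ⇒ step 4: DDCCABDCCCDDDCCDDCC ⇒ CC·CC·D·D·AB·DC·CC·D·D·D·CC·CC·CC·D·D·CC·CC·D·D
    A ↦ AB
    B ↦ DC
    C ↦ D
    D ↦ CC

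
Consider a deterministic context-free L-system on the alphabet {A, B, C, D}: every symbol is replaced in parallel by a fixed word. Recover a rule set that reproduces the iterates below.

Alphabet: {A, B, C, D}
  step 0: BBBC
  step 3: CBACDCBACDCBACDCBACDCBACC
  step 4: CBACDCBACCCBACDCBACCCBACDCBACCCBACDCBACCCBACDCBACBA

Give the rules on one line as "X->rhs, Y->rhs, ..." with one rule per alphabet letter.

  step 3 ⇒ step 4: CBACDCBACDCBACDCBACDCBACC ⇒ CBA·C·D·CBA·CC·CBA·C·D·CBA·CC·CBA·C·D·CBA·CC·CBA·C·D·CBA·CC·CBA·C·D·CBA·CBA
    A ↦ D
    B ↦ C
    C ↦ CBA
    D ↦ CC

A->D, B->C, C->CBA, D->CC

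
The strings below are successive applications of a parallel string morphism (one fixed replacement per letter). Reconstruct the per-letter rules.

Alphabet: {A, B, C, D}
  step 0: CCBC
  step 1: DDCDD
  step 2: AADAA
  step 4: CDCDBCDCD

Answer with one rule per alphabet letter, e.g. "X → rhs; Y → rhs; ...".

A->B, B->CD, C->D, D->A

  step 1 ⇒ step 2: DDCDD ⇒ A·A·D·A·A
    C ↦ D
    D ↦ A
    A ↦ B  (constrained at step 2)
  step 0 ⇒ step 1: CCBC ⇒ D·D·CD·D
    B ↦ CD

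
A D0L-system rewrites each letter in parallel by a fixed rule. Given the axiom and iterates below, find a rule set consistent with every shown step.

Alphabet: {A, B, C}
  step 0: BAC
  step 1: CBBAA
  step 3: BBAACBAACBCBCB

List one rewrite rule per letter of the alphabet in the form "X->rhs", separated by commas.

  step 0 ⇒ step 1: BAC ⇒ CB·B·AA
    A ↦ B
    B ↦ CB
    C ↦ AA

A->B, B->CB, C->AA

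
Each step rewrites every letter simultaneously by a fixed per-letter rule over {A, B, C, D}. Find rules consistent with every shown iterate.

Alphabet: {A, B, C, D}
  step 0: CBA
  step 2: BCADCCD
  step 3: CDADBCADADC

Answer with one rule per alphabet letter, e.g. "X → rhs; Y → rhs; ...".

A->B, B->CD, C->AD, D->C

  step 2 ⇒ step 3: BCADCCD ⇒ CD·AD·B·C·AD·AD·C
    A ↦ B
    B ↦ CD
    C ↦ AD
    D ↦ C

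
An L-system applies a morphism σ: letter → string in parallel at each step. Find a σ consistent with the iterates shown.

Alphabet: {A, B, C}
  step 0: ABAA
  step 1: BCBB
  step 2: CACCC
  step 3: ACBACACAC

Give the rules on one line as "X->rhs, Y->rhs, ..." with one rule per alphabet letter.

  step 2 ⇒ step 3: CACCC ⇒ AC·B·AC·AC·AC
    A ↦ B
    C ↦ AC
  step 0 ⇒ step 1: ABAA ⇒ B·C·B·B
    B ↦ C

A->B, B->C, C->AC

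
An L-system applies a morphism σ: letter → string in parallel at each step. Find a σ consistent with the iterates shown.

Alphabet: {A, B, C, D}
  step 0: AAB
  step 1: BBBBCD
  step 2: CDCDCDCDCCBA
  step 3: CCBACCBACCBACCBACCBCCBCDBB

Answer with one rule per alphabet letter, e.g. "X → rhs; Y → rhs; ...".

  step 2 ⇒ step 3: CDCDCDCDCCBA ⇒ CCB·A·CCB·A·CCB·A·CCB·A·CCB·CCB·CD·BB
    A ↦ BB
    B ↦ CD
    C ↦ CCB
    D ↦ A

A->BB, B->CD, C->CCB, D->A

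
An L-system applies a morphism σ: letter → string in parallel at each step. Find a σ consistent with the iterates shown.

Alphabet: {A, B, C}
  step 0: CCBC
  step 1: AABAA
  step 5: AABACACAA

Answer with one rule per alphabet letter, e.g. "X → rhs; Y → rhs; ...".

  step 0 ⇒ step 1: CCBC ⇒ A·A·BA·A
    B ↦ BA
    C ↦ A
    A ↦ C  (constrained at step 1)

A->C, B->BA, C->A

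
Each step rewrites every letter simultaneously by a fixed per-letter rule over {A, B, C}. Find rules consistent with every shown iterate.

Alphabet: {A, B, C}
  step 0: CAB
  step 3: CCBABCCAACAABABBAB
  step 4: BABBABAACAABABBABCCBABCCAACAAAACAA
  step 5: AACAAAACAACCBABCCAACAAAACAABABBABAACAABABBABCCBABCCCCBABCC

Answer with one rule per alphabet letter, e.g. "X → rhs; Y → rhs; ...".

A->C, B->AA, C->BAB

  step 4 ⇒ step 5: BABBABAACAABABBABCCBABCCAACAAAACAA ⇒ AA·C·AA·AA·C·AA·C·C·BAB·C·C·AA·C·AA·AA·C·AA·BAB·BAB·AA·C·AA·BAB·BAB·C·C·BAB·C·C·C·C·BAB·C·C
    A ↦ C
    B ↦ AA
    C ↦ BAB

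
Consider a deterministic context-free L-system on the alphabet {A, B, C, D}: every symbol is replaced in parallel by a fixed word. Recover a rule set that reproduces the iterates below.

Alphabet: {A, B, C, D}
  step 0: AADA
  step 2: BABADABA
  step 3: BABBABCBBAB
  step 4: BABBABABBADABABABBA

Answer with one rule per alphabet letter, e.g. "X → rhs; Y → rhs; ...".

A->B, B->BA, C->DA, D->C

  step 3 ⇒ step 4: BABBABCBBAB ⇒ BA·B·BA·BA·B·BA·DA·BA·BA·B·BA
    A ↦ B
    B ↦ BA
    C ↦ DA
  step 2 ⇒ step 3: BABADABA ⇒ BA·B·BA·B·C·B·BA·B
    D ↦ C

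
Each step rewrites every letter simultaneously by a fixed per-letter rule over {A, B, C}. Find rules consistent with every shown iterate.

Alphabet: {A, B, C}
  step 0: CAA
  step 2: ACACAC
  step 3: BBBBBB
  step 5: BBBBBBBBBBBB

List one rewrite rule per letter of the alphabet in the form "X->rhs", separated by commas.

  step 2 ⇒ step 3: ACACAC ⇒ B·B·B·B·B·B
    A ↦ B
    C ↦ B
    B ↦ AC  (constrained at step 3)

A->B, B->AC, C->B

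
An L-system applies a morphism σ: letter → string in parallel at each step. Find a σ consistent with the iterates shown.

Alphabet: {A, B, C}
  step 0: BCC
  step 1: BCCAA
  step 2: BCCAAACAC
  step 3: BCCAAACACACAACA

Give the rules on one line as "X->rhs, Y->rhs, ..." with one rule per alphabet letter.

  step 2 ⇒ step 3: BCCAAACAC ⇒ BCC·A·A·AC·AC·AC·A·AC·A
    A ↦ AC
    B ↦ BCC
    C ↦ A

A->AC, B->BCC, C->A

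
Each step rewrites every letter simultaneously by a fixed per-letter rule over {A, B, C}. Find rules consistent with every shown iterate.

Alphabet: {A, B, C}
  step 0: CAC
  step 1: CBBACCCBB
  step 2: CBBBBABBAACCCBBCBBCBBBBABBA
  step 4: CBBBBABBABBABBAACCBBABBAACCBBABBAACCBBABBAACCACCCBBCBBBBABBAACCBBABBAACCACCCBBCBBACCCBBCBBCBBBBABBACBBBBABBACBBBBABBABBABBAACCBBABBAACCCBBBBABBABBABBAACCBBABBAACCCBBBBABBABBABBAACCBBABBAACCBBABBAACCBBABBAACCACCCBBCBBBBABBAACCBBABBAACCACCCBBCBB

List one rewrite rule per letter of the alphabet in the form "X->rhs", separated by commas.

  step 1 ⇒ step 2: CBBACCCBB ⇒ CBB·BBA·BBA·ACC·CBB·CBB·CBB·BBA·BBA
    A ↦ ACC
    B ↦ BBA
    C ↦ CBB

A->ACC, B->BBA, C->CBB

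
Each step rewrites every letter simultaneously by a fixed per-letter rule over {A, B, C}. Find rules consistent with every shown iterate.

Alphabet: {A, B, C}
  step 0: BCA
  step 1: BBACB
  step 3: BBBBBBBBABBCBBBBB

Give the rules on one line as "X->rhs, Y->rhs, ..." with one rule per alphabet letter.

A->CB, B->BB, C->A

  step 0 ⇒ step 1: BCA ⇒ BB·A·CB
    A ↦ CB
    B ↦ BB
    C ↦ A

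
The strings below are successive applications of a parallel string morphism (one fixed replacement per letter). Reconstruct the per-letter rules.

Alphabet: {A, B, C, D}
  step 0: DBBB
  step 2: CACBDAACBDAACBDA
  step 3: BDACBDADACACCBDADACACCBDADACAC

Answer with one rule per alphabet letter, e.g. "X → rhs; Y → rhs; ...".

A->C, B->DAC, C->BDA, D->A

  step 2 ⇒ step 3: CACBDAACBDAACBDA ⇒ BDA·C·BDA·DAC·A·C·C·BDA·DAC·A·C·C·BDA·DAC·A·C
    A ↦ C
    B ↦ DAC
    C ↦ BDA
    D ↦ A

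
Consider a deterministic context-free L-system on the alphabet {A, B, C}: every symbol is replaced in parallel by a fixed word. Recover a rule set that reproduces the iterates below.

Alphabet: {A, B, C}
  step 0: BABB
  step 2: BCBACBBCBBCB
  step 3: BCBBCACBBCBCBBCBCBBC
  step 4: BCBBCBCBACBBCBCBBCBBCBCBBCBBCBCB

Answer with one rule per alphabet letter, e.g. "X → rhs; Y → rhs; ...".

  step 3 ⇒ step 4: BCBBCACBBCBCBBCBCBBC ⇒ BC·B·BC·BC·B·AC·B·BC·BC·B·BC·B·BC·BC·B·BC·B·BC·BC·B
    A ↦ AC
    B ↦ BC
    C ↦ B

A->AC, B->BC, C->B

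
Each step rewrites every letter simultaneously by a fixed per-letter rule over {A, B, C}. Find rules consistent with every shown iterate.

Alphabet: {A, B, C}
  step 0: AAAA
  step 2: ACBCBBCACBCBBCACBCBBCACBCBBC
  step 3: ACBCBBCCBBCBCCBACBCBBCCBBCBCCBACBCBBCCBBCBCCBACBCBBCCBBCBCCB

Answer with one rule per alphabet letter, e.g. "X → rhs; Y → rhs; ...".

  step 2 ⇒ step 3: ACBCBBCACBCBBCACBCBBCACBCBBC ⇒ ACB·CB·BC·CB·BC·BC·CB·ACB·CB·BC·CB·BC·BC·CB·ACB·CB·BC·CB·BC·BC·CB·ACB·CB·BC·CB·BC·BC·CB
    A ↦ ACB
    B ↦ BC
    C ↦ CB

A->ACB, B->BC, C->CB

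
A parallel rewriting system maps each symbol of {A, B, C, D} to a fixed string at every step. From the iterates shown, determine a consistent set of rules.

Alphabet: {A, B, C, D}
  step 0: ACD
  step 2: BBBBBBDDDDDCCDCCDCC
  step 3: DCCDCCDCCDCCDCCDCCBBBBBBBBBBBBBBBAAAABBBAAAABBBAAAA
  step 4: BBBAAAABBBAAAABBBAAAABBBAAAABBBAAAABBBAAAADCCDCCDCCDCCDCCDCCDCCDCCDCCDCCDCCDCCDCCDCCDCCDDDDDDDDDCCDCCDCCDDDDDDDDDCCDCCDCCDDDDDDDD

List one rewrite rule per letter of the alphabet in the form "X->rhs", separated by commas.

  step 3 ⇒ step 4: DCCDCCDCCDCCDCCDCCBBBBBBBBBBBBBBBAAAABBBAAAABBBAAAA ⇒ BBB·AA·AA·BBB·AA·AA·BBB·AA·AA·BBB·AA·AA·BBB·AA·AA·BBB·AA·AA·DCC·DCC·DCC·DCC·DCC·DCC·DCC·DCC·DCC·DCC·DCC·DCC·DCC·DCC·DCC·DD·DD·DD·DD·DCC·DCC·DCC·DD·DD·DD·DD·DCC·DCC·DCC·DD·DD·DD·DD
    A ↦ DD
    B ↦ DCC
    C ↦ AA
    D ↦ BBB

A->DD, B->DCC, C->AA, D->BBB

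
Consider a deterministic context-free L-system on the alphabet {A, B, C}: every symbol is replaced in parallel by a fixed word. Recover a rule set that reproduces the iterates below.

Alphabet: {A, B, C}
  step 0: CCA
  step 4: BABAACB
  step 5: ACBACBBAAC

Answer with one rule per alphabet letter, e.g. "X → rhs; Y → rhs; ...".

  step 4 ⇒ step 5: BABAACB ⇒ AC·B·AC·B·B·A·AC
    A ↦ B
    B ↦ AC
    C ↦ A

A->B, B->AC, C->A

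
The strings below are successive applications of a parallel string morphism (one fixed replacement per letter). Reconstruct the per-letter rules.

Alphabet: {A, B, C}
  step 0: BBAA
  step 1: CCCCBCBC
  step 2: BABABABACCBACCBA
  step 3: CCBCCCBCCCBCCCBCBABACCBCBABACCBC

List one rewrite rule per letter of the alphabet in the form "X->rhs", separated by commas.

  step 2 ⇒ step 3: BABABABACCBACCBA ⇒ CC·BC·CC·BC·CC·BC·CC·BC·BA·BA·CC·BC·BA·BA·CC·BC
    A ↦ BC
    B ↦ CC
    C ↦ BA

A->BC, B->CC, C->BA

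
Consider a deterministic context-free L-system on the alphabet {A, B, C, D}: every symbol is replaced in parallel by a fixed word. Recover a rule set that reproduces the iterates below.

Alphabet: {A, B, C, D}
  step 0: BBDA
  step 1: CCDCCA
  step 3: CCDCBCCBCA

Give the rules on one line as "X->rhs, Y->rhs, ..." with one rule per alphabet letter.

A->CA, B->C, C->B, D->DC

  step 0 ⇒ step 1: BBDA ⇒ C·C·DC·CA
    A ↦ CA
    B ↦ C
    D ↦ DC
    C ↦ B  (constrained at step 1)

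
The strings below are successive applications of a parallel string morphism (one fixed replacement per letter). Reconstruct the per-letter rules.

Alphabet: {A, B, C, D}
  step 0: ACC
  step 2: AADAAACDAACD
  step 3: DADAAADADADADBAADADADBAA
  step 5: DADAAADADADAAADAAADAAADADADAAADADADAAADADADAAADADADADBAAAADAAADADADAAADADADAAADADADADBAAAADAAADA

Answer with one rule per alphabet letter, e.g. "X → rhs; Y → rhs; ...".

A->DA, B->CD, C->DB, D->AA

  step 2 ⇒ step 3: AADAAACDAACD ⇒ DA·DA·AA·DA·DA·DA·DB·AA·DA·DA·DB·AA
    A ↦ DA
    C ↦ DB
    D ↦ AA
    B ↦ CD  (constrained at step 3)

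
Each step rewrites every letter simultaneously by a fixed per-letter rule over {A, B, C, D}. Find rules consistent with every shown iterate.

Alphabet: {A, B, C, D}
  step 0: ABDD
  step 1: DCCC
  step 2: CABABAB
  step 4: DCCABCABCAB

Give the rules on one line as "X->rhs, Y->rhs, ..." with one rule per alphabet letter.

  step 1 ⇒ step 2: DCCC ⇒ C·AB·AB·AB
    C ↦ AB
    D ↦ C
  step 0 ⇒ step 1: ABDD ⇒ D·C·C·C
    A ↦ D
  step 0 ⇒ step 1: ABDD ⇒ D·C·C·C
    B ↦ C

A->D, B->C, C->AB, D->C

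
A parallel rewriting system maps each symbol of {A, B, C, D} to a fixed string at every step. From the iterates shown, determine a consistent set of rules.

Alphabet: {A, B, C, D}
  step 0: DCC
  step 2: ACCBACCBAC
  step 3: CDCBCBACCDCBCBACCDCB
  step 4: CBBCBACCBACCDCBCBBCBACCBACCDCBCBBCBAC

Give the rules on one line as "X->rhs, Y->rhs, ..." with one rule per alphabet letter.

A->CD, B->AC, C->CB, D->B

  step 3 ⇒ step 4: CDCBCBACCDCBCBACCDCB ⇒ CB·B·CB·AC·CB·AC·CD·CB·CB·B·CB·AC·CB·AC·CD·CB·CB·B·CB·AC
    A ↦ CD
    B ↦ AC
    C ↦ CB
    D ↦ B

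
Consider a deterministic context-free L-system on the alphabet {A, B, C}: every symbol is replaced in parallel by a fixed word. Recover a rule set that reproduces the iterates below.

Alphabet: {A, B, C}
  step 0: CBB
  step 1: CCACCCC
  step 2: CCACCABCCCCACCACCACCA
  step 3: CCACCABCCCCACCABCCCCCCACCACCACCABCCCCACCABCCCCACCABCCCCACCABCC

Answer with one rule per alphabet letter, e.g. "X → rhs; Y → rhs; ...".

A->BCC, B->CC, C->CCA

  step 2 ⇒ step 3: CCACCABCCCCACCACCACCA ⇒ CCA·CCA·BCC·CCA·CCA·BCC·CC·CCA·CCA·CCA·CCA·BCC·CCA·CCA·BCC·CCA·CCA·BCC·CCA·CCA·BCC
    A ↦ BCC
    B ↦ CC
    C ↦ CCA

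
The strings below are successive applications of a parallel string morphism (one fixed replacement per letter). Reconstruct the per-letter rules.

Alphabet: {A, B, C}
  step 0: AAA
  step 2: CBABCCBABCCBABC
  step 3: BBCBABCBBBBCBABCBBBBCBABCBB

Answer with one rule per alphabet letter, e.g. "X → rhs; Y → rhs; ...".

  step 2 ⇒ step 3: CBABCCBABCCBABC ⇒ BB·C·BAB·C·BB·BB·C·BAB·C·BB·BB·C·BAB·C·BB
    A ↦ BAB
    B ↦ C
    C ↦ BB

A->BAB, B->C, C->BB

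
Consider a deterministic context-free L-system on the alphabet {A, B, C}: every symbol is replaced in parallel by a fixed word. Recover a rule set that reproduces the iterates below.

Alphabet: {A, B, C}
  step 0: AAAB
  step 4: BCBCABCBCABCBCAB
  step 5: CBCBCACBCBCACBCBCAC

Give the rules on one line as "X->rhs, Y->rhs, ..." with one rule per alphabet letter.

  step 4 ⇒ step 5: BCBCABCBCABCBCAB ⇒ C·B·C·B·CA·C·B·C·B·CA·C·B·C·B·CA·C
    A ↦ CA
    B ↦ C
    C ↦ B

A->CA, B->C, C->B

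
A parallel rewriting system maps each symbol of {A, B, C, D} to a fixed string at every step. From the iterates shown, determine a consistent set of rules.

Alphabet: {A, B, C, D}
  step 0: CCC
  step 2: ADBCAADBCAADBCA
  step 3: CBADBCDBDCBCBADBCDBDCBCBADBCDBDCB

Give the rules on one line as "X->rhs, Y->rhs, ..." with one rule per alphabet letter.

A->CB, B->DBC, C->DBD, D->A

  step 2 ⇒ step 3: ADBCAADBCAADBCA ⇒ CB·A·DBC·DBD·CB·CB·A·DBC·DBD·CB·CB·A·DBC·DBD·CB
    A ↦ CB
    B ↦ DBC
    C ↦ DBD
    D ↦ A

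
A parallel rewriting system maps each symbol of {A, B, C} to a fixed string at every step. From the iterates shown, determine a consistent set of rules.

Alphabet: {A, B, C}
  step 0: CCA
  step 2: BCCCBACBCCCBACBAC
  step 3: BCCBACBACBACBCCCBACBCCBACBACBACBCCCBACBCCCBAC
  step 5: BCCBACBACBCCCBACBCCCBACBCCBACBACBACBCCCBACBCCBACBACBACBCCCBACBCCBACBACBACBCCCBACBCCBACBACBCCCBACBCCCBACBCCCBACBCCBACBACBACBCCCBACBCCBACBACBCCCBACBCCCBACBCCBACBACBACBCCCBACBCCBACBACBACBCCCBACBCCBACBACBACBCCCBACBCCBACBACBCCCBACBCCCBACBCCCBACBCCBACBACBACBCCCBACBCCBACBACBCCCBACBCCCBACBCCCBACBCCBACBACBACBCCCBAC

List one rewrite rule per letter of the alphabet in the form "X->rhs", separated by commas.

  step 2 ⇒ step 3: BCCCBACBCCCBACBAC ⇒ BCC·BAC·BAC·BAC·BCC·C·BAC·BCC·BAC·BAC·BAC·BCC·C·BAC·BCC·C·BAC
    A ↦ C
    B ↦ BCC
    C ↦ BAC

A->C, B->BCC, C->BAC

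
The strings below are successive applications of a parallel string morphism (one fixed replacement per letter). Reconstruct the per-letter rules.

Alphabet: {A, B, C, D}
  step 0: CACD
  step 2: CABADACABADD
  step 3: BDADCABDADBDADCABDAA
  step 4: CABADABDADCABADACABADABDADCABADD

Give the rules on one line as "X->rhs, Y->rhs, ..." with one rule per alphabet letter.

A->D, B->CAB, C->BDA, D->A

  step 3 ⇒ step 4: BDADCABDADBDADCABDAA ⇒ CAB·A·D·A·BDA·D·CAB·A·D·A·CAB·A·D·A·BDA·D·CAB·A·D·D
    A ↦ D
    B ↦ CAB
    C ↦ BDA
    D ↦ A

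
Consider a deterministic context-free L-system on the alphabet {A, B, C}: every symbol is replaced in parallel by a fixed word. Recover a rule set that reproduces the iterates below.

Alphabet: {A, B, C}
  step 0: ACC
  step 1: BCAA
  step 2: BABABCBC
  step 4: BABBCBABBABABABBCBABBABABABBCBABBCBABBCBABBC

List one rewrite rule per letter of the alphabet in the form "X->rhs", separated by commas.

  step 1 ⇒ step 2: BCAA ⇒ BAB·A·BC·BC
    A ↦ BC
    B ↦ BAB
    C ↦ A

A->BC, B->BAB, C->A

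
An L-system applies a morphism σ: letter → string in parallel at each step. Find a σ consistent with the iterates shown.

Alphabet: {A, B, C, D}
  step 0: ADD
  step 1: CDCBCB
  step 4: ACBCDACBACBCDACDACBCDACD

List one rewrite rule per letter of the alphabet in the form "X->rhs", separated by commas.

A->CD, B->CD, C->A, D->CB

  step 0 ⇒ step 1: ADD ⇒ CD·CB·CB
    A ↦ CD
    D ↦ CB
    B ↦ CD  (constrained at step 1)
    C ↦ A  (constrained at step 1)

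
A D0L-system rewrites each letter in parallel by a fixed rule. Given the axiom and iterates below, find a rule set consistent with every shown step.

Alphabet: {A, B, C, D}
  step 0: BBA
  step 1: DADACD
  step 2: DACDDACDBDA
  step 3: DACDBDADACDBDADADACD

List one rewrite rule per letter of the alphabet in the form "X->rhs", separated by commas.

A->CD, B->DA, C->B, D->DA

  step 2 ⇒ step 3: DACDDACDBDA ⇒ DA·CD·B·DA·DA·CD·B·DA·DA·DA·CD
    A ↦ CD
    B ↦ DA
    C ↦ B
    D ↦ DA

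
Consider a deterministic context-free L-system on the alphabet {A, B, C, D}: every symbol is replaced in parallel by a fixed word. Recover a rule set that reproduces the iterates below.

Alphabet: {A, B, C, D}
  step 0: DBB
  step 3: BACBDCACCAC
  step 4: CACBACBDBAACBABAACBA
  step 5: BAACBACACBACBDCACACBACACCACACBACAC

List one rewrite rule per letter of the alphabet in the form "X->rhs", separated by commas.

  step 4 ⇒ step 5: CACBACBDBAACBABAACBA ⇒ BA·AC·BA·C·AC·BA·C·BD·C·AC·AC·BA·C·AC·C·AC·AC·BA·C·AC
    A ↦ AC
    B ↦ C
    C ↦ BA
    D ↦ BD

A->AC, B->C, C->BA, D->BD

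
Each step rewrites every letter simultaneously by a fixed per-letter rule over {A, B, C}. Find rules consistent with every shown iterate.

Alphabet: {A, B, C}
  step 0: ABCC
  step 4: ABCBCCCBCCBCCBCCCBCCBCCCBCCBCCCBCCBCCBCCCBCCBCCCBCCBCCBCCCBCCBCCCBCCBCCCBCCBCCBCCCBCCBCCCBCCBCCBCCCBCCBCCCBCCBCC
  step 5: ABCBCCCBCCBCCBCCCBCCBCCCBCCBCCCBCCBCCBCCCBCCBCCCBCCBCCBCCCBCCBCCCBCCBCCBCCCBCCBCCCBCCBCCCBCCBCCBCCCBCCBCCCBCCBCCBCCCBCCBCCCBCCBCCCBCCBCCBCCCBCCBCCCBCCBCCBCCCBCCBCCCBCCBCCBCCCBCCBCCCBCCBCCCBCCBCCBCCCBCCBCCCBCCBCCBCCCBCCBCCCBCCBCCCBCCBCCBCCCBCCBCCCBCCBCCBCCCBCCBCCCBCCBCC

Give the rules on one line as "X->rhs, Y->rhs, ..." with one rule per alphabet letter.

  step 4 ⇒ step 5: ABCBCCCBCCBCCBCCCBCCBCCCBCCBCCCBCCBCCBCCCBCCBCCCBCCBCCBCCCBCCBCCCBCCBCCCBCCBCCBCCCBCCBCCCBCCBCCBCCCBCCBCCCBCCBCC ⇒ AB·C·BCC·C·BCC·BCC·BCC·C·BCC·BCC·C·BCC·BCC·C·BCC·BCC·BCC·C·BCC·BCC·C·BCC·BCC·BCC·C·BCC·BCC·C·BCC·BCC·BCC·C·BCC·BCC·C·BCC·BCC·C·BCC·BCC·BCC·C·BCC·BCC·C·BCC·BCC·BCC·C·BCC·BCC·C·BCC·BCC·C·BCC·BCC·BCC·C·BCC·BCC·C·BCC·BCC·BCC·C·BCC·BCC·C·BCC·BCC·BCC·C·BCC·BCC·C·BCC·BCC·C·BCC·BCC·BCC·C·BCC·BCC·C·BCC·BCC·BCC·C·BCC·BCC·C·BCC·BCC·C·BCC·BCC·BCC·C·BCC·BCC·C·BCC·BCC·BCC·C·BCC·BCC·C·BCC·BCC
    A ↦ AB
    B ↦ C
    C ↦ BCC

A->AB, B->C, C->BCC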